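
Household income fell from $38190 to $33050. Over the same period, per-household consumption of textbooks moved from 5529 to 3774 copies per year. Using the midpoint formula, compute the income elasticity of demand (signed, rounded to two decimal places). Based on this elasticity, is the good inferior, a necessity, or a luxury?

2.61; luxury

%ΔQ = (3774 − 5529)/[( 5529 + 3774)/2] = -1755/4651.5 = -0.377297…
%ΔIncome = (33050 − 38190)/[( 38190 + 33050)/2] = -5140/35620 = -0.144300…
E_income = (-1755/4651.5) / (-5140/35620) = 2.6146…
E_income > 1 ⇒ normal good, luxury.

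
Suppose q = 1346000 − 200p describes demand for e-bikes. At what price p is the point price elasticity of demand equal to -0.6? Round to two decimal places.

Ed = −200p/(1346000 − 200p). Set this equal to -0.6:
200p = 0.6·(1346000 − 200p) ⇒ 200p(1 + 0.6) = 0.6·1346000
p = 0.6·1346000 / (200·1.6) = 2523.75

2523.75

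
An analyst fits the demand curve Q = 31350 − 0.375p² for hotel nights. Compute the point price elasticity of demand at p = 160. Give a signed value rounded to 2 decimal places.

dQ/dp = −2·0.375·p = -120. At p = 160, Q = 21750.
Ed = (dQ/dp)·(p/Q) = (-120) × (160/21750) = -0.8827…

-0.88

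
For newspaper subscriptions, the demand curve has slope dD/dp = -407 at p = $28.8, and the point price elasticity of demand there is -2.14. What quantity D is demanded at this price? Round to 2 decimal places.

Ed = (dD/dp)·(p/D) ⇒ D = (dD/dp)·p/Ed = (-407)·28.8/(-2.14) = 5477.3831…

5477.38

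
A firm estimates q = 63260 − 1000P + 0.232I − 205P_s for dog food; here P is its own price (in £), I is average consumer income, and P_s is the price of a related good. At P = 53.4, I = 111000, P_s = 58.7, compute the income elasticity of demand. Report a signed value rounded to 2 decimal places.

1.09

At the given values, q = 63260 − 1000(53.4) + 0.232(111000) − 205(58.7) = 23578.5.
∂q/∂I = 0.232.
E = (0.232) × (111000/23578.5) = 1.0921…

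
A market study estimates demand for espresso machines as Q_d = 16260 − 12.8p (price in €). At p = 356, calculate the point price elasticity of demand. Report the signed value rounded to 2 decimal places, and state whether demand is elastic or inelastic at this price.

-0.39; inelastic

dQ_d/dp = −12.8. At p = 356, Q_d = 16260 − 12.8(356) = 11703.2.
Ed = (dQ_d/dp)·(p/Q_d) = −12.8 × (356/11703.2) = -0.3893…
|Ed| = 0.39 < 1, so demand is inelastic.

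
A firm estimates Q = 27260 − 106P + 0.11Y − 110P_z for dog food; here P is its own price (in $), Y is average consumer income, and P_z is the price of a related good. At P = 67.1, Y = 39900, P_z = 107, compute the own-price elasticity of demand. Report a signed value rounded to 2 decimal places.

At the given values, Q = 27260 − 106(67.1) + 0.11(39900) − 110(107) = 12766.4.
∂Q/∂P = −106.
E = (-106) × (67.1/12766.4) = -0.5571…

-0.56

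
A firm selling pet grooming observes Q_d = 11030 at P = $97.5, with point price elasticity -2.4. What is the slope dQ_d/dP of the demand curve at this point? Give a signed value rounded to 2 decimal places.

-271.51

Ed = (dQ_d/dP)·(P/Q_d) ⇒ dQ_d/dP = Ed·Q_d/P = (-2.4)·11030/97.5 = -271.5076…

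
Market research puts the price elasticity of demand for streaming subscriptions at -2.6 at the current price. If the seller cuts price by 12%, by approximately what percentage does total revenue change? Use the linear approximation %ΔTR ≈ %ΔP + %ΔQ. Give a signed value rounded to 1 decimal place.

+19.2%

%ΔQ ≈ Ed × %ΔP = (-2.6) × (-12%) = +31.2000%
%ΔTR ≈ %ΔP + %ΔQ = (-12%) + (+31.2000%) = +19.2000%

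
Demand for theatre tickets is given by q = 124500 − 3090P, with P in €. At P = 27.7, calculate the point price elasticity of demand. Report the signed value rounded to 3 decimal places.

dq/dP = −3090. At P = 27.7, q = 124500 − 3090(27.7) = 38907.
Ed = (dq/dP)·(P/q) = −3090 × (27.7/38907) = -2.19993…

-2.200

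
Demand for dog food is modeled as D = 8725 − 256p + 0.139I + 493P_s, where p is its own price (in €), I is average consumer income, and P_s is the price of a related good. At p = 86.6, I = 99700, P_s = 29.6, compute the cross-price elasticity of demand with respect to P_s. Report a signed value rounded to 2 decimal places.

At the given values, D = 8725 − 256(86.6) + 0.139(99700) + 493(29.6) = 15006.5.
∂D/∂P_s = 493.
E = (493) × (29.6/15006.5) = 0.9724…

0.97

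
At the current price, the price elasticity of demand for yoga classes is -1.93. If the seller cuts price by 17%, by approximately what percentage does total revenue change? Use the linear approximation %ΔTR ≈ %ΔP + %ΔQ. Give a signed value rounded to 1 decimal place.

+15.8%

%ΔQ ≈ Ed × %ΔP = (-1.93) × (-17%) = +32.8100%
%ΔTR ≈ %ΔP + %ΔQ = (-17%) + (+32.8100%) = +15.8100%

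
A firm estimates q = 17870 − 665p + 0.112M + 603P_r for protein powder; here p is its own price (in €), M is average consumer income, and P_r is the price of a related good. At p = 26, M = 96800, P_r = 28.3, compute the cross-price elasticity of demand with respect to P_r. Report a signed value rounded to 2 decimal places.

At the given values, q = 17870 − 665(26) + 0.112(96800) + 603(28.3) = 28486.5.
∂q/∂P_r = 603.
E = (603) × (28.3/28486.5) = 0.5990…

0.60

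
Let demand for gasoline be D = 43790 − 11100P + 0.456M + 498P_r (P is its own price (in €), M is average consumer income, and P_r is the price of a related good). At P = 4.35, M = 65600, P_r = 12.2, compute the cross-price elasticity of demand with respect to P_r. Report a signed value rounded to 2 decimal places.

0.19

At the given values, D = 43790 − 11100(4.35) + 0.456(65600) + 498(12.2) = 31494.2.
∂D/∂P_r = 498.
E = (498) × (12.2/31494.2) = 0.1929…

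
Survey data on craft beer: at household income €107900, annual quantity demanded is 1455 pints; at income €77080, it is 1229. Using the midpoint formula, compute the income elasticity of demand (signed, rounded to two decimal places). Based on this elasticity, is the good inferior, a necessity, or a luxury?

0.51; necessity

%ΔQ = (1229 − 1455)/[( 1455 + 1229)/2] = -226/1342 = -0.168405…
%ΔIncome = (77080 − 107900)/[( 107900 + 77080)/2] = -30820/92490 = -0.333225…
E_income = (-226/1342) / (-30820/92490) = 0.5053…
0 < E_income < 1 ⇒ normal good, necessity.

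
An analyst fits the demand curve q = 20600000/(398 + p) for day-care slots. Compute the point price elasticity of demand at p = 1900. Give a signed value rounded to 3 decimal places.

dq/dp = −20600000/(398 + p)² = -3.90092. At p = 1900, q = 8964.32.
Ed = (dq/dp)·(p/q) = (-3.90092) × (1900/8964.32) = -0.82680…

-0.827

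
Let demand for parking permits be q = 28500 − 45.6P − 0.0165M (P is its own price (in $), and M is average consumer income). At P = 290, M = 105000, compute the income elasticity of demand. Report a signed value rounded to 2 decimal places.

At the given values, q = 28500 − 45.6(290) − 0.0165(105000) = 13543.5.
∂q/∂M = -0.0165.
E = (-0.0165) × (105000/13543.5) = -0.1279…

-0.13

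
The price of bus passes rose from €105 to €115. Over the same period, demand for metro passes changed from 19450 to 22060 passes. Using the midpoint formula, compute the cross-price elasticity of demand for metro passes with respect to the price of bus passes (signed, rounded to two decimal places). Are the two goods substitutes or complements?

1.38; substitutes

%ΔQ_{metro passes} = (22060 − 19450)/avg = 2610/20755 = 0.125752…
%ΔP_{bus passes} = (115 − 105)/avg = 10/110 = 0.090909…
E_cross = (2610/20755) / (10/110) = 1.3832…
E_cross > 0 ⇒ the goods are substitutes.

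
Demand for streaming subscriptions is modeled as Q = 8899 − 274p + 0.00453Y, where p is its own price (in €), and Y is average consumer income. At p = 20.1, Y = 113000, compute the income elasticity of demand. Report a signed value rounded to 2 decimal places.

0.13

At the given values, Q = 8899 − 274(20.1) + 0.00453(113000) = 3903.49.
∂Q/∂Y = 0.00453.
E = (0.00453) × (113000/3903.49) = 0.1311…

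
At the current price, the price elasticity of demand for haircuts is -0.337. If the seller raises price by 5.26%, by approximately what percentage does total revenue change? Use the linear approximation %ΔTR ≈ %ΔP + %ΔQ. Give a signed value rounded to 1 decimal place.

%ΔQ ≈ Ed × %ΔP = (-0.337) × (+5.26%) = -1.7726%
%ΔTR ≈ %ΔP + %ΔQ = (+5.26%) + (-1.7726%) = +3.4874%

+3.5%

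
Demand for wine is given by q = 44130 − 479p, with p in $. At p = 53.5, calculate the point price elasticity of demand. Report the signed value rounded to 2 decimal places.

dq/dp = −479. At p = 53.5, q = 44130 − 479(53.5) = 18503.5.
Ed = (dq/dp)·(p/q) = −479 × (53.5/18503.5) = -1.3849…

-1.38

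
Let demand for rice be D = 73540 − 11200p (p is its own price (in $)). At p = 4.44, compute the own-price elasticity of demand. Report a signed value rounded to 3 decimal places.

At the given values, D = 73540 − 11200(4.44) = 23812.
∂D/∂p = −11200.
E = (-11200) × (4.44/23812) = -2.08835…

-2.088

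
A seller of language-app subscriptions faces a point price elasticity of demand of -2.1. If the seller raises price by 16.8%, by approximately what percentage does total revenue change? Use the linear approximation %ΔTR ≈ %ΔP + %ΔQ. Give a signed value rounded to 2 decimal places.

%ΔQ ≈ Ed × %ΔP = (-2.1) × (+16.8%) = -35.2800%
%ΔTR ≈ %ΔP + %ΔQ = (+16.8%) + (-35.2800%) = -18.4800%

-18.48%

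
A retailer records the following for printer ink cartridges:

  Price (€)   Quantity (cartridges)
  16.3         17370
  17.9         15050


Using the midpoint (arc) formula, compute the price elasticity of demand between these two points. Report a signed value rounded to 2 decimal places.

%ΔQ = (15050 − 17370) / [(17370 + 15050)/2] = -2320/16210 = -0.143121…
%ΔP = (17.9 − 16.3) / [(16.3 + 17.9)/2] = 1.6/17.1 = 0.093567…
Arc Ed = %ΔQ / %ΔP = (-2320/16210) / (1.6/17.1) = -1.5296…

-1.53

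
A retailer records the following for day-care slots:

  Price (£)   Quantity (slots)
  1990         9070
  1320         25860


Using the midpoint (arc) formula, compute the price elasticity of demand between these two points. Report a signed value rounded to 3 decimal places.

%ΔQ = (25860 − 9070) / [(9070 + 25860)/2] = 16790/17465 = 0.961351…
%ΔP = (1320 − 1990) / [(1990 + 1320)/2] = -670/1655 = -0.404833…
Arc Ed = %ΔQ / %ΔP = (16790/17465) / (-670/1655) = -2.37468…

-2.375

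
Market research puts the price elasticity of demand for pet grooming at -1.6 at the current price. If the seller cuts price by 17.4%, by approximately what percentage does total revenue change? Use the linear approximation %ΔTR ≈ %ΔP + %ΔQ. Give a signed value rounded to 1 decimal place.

%ΔQ ≈ Ed × %ΔP = (-1.6) × (-17.4%) = +27.8400%
%ΔTR ≈ %ΔP + %ΔQ = (-17.4%) + (+27.8400%) = +10.4400%

+10.4%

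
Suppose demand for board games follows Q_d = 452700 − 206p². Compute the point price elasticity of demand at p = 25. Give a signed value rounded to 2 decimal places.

-0.79

dQ_d/dp = −2·206·p = -10300. At p = 25, Q_d = 323950.
Ed = (dQ_d/dp)·(p/Q_d) = (-10300) × (25/323950) = -0.7948…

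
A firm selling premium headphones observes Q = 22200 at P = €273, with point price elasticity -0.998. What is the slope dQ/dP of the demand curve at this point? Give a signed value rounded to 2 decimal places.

Ed = (dQ/dP)·(P/Q) ⇒ dQ/dP = Ed·Q/P = (-0.998)·22200/273 = -81.1560…

-81.16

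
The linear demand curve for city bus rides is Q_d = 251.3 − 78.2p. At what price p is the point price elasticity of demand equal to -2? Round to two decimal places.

2.14

Ed = −78.2p/(251.3 − 78.2p). Set this equal to -2:
78.2p = 2·(251.3 − 78.2p) ⇒ 78.2p(1 + 2) = 2·251.3
p = 2·251.3 / (78.2·3) = 2.1423…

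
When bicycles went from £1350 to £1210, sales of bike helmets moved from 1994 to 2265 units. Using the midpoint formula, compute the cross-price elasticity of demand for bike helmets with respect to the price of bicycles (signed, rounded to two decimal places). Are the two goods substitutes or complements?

-1.16; complements

%ΔQ_{bike helmets} = (2265 − 1994)/avg = 271/2129.5 = 0.127259…
%ΔP_{bicycles} = (1210 − 1350)/avg = -140/1280 = -0.109375
E_cross = (271/2129.5) / (-140/1280) = -1.1635…
E_cross < 0 ⇒ the goods are complements.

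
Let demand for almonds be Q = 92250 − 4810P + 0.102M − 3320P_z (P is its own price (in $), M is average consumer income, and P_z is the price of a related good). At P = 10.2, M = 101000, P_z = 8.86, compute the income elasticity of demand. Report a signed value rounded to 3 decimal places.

At the given values, Q = 92250 − 4810(10.2) + 0.102(101000) − 3320(8.86) = 24074.8.
∂Q/∂M = 0.102.
E = (0.102) × (101000/24074.8) = 0.42791…

0.428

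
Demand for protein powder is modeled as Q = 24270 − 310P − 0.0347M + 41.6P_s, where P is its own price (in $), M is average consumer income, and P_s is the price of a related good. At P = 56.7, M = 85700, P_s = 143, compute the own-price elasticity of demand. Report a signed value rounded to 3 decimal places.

At the given values, Q = 24270 − 310(56.7) − 0.0347(85700) + 41.6(143) = 9668.01.
∂Q/∂P = −310.
E = (-310) × (56.7/9668.01) = -1.81805…

-1.818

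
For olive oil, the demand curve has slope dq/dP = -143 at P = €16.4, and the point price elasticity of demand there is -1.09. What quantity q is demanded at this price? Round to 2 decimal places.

Ed = (dq/dP)·(P/q) ⇒ q = (dq/dP)·P/Ed = (-143)·16.4/(-1.09) = 2151.5596…

2151.56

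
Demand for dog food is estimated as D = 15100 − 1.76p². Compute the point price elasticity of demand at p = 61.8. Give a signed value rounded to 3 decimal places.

-1.605

dD/dp = −2·1.76·p = -217.536. At p = 61.8, D = 8378.1376.
Ed = (dD/dp)·(p/D) = (-217.536) × (61.8/8378.1376) = -1.60461…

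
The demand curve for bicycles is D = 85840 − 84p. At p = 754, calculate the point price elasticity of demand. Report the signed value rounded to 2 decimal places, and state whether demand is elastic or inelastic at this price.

-2.81; elastic

dD/dp = −84. At p = 754, D = 85840 − 84(754) = 22504.
Ed = (dD/dp)·(p/D) = −84 × (754/22504) = -2.8144…
|Ed| = 2.81 > 1, so demand is elastic.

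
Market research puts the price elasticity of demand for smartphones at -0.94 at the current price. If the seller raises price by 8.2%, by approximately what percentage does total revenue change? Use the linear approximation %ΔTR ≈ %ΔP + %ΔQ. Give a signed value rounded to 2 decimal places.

%ΔQ ≈ Ed × %ΔP = (-0.94) × (+8.2%) = -7.7080%
%ΔTR ≈ %ΔP + %ΔQ = (+8.2%) + (-7.7080%) = +0.4920%

+0.49%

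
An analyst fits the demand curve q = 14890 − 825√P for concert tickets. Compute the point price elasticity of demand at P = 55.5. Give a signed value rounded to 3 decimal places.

-0.351

dq/dP = −825/(2√P) = -55.3704. At P = 55.5, q = 8743.89.
Ed = (dq/dP)·(P/q) = (-55.3704) × (55.5/8743.89) = -0.35145…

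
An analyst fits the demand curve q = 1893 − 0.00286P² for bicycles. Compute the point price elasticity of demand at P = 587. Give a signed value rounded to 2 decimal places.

-2.17

dq/dP = −2·0.00286·P = -3.35764. At P = 587, q = 907.53266.
Ed = (dq/dP)·(P/q) = (-3.35764) × (587/907.53266) = -2.1717…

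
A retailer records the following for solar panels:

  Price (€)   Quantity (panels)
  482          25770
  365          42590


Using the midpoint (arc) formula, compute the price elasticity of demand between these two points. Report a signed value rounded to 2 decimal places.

%ΔQ = (42590 − 25770) / [(25770 + 42590)/2] = 16820/34180 = 0.492100…
%ΔP = (365 − 482) / [(482 + 365)/2] = -117/423.5 = -0.276269…
Arc Ed = %ΔQ / %ΔP = (16820/34180) / (-117/423.5) = -1.7812…

-1.78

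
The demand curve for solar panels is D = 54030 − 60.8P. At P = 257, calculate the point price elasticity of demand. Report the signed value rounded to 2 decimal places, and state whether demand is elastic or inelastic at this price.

-0.41; inelastic

dD/dP = −60.8. At P = 257, D = 54030 − 60.8(257) = 38404.4.
Ed = (dD/dP)·(P/D) = −60.8 × (257/38404.4) = -0.4068…
|Ed| = 0.41 < 1, so demand is inelastic.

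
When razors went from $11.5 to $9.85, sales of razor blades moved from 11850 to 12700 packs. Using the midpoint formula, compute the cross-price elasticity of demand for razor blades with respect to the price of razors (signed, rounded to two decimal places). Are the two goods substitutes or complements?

-0.45; complements

%ΔQ_{razor blades} = (12700 − 11850)/avg = 850/12275 = 0.069246…
%ΔP_{razors} = (9.85 − 11.5)/avg = -1.65/10.675 = -0.154566…
E_cross = (850/12275) / (-1.65/10.675) = -0.4480…
E_cross < 0 ⇒ the goods are complements.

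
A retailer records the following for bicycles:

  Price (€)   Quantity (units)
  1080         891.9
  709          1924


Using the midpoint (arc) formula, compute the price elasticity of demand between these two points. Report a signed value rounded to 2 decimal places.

%ΔQ = (1924 − 891.9) / [(891.9 + 1924)/2] = 1032.1/1407.95 = 0.733051…
%ΔP = (709 − 1080) / [(1080 + 709)/2] = -371/894.5 = -0.414756…
Arc Ed = %ΔQ / %ΔP = (1032.1/1407.95) / (-371/894.5) = -1.7674…

-1.77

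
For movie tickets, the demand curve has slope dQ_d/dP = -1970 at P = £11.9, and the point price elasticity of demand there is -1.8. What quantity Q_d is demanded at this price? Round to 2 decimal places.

13023.89

Ed = (dQ_d/dP)·(P/Q_d) ⇒ Q_d = (dQ_d/dP)·P/Ed = (-1970)·11.9/(-1.8) = 13023.8888…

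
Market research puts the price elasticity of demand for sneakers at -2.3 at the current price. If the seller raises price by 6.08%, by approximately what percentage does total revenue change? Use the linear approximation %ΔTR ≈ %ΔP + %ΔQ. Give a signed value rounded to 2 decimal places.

-7.90%

%ΔQ ≈ Ed × %ΔP = (-2.3) × (+6.08%) = -13.9840%
%ΔTR ≈ %ΔP + %ΔQ = (+6.08%) + (-13.9840%) = -7.9040%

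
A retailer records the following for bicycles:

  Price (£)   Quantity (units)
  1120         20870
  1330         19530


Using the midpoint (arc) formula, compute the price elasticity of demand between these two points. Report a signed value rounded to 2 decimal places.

-0.39

%ΔQ = (19530 − 20870) / [(20870 + 19530)/2] = -1340/20200 = -0.066336…
%ΔP = (1330 − 1120) / [(1120 + 1330)/2] = 210/1225 = 0.171428…
Arc Ed = %ΔQ / %ΔP = (-1340/20200) / (210/1225) = -0.3869…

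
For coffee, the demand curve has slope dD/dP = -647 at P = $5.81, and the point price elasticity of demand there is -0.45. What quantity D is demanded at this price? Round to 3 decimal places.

Ed = (dD/dP)·(P/D) ⇒ D = (dD/dP)·P/Ed = (-647)·5.81/(-0.45) = 8353.48888…

8353.489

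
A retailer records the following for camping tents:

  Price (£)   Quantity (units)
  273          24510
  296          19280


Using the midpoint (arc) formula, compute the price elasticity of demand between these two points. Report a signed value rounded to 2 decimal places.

-2.95

%ΔQ = (19280 − 24510) / [(24510 + 19280)/2] = -5230/21895 = -0.238867…
%ΔP = (296 − 273) / [(273 + 296)/2] = 23/284.5 = 0.080843…
Arc Ed = %ΔQ / %ΔP = (-5230/21895) / (23/284.5) = -2.9546…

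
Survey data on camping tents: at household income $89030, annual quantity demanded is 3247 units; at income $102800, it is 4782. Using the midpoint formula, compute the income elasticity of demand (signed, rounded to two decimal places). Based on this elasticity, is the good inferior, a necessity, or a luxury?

%ΔQ = (4782 − 3247)/[( 3247 + 4782)/2] = 1535/4014.5 = 0.382363…
%ΔIncome = (102800 − 89030)/[( 89030 + 102800)/2] = 13770/95915 = 0.143564…
E_income = (1535/4014.5) / (13770/95915) = 2.6633…
E_income > 1 ⇒ normal good, luxury.

2.66; luxury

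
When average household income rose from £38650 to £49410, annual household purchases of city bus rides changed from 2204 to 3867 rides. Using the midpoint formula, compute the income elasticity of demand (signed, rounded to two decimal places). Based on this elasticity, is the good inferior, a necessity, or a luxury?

2.24; luxury

%ΔQ = (3867 − 2204)/[( 2204 + 3867)/2] = 1663/3035.5 = 0.547850…
%ΔIncome = (49410 − 38650)/[( 38650 + 49410)/2] = 10760/44030 = 0.244378…
E_income = (1663/3035.5) / (10760/44030) = 2.2418…
E_income > 1 ⇒ normal good, luxury.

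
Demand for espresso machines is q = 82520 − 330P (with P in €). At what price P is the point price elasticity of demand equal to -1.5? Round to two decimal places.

150.04

Ed = −330P/(82520 − 330P). Set this equal to -1.5:
330P = 1.5·(82520 − 330P) ⇒ 330P(1 + 1.5) = 1.5·82520
P = 1.5·82520 / (330·2.5) = 150.0363…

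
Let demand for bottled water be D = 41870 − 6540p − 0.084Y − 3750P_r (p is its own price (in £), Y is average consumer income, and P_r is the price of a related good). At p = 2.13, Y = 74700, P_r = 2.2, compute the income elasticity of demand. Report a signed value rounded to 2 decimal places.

-0.47

At the given values, D = 41870 − 6540(2.13) − 0.084(74700) − 3750(2.2) = 13415.
∂D/∂Y = -0.084.
E = (-0.084) × (74700/13415) = -0.4677…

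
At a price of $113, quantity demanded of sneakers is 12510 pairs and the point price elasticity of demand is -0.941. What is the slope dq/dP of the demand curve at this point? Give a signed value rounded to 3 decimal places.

-104.176

Ed = (dq/dP)·(P/q) ⇒ dq/dP = Ed·q/P = (-0.941)·12510/113 = -104.17619…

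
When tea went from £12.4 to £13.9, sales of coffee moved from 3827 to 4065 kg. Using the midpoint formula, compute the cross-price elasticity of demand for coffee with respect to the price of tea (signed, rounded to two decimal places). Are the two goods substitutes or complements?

%ΔQ_{coffee} = (4065 − 3827)/avg = 238/3946 = 0.060314…
%ΔP_{tea} = (13.9 − 12.4)/avg = 1.5/13.15 = 0.114068…
E_cross = (238/3946) / (1.5/13.15) = 0.5287…
E_cross > 0 ⇒ the goods are substitutes.

0.53; substitutes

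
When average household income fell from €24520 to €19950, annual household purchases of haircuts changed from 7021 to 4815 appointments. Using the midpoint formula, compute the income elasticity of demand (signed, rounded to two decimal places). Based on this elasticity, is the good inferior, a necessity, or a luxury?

%ΔQ = (4815 − 7021)/[( 7021 + 4815)/2] = -2206/5918 = -0.372761…
%ΔIncome = (19950 − 24520)/[( 24520 + 19950)/2] = -4570/22235 = -0.205531…
E_income = (-2206/5918) / (-4570/22235) = 1.8136…
E_income > 1 ⇒ normal good, luxury.

1.81; luxury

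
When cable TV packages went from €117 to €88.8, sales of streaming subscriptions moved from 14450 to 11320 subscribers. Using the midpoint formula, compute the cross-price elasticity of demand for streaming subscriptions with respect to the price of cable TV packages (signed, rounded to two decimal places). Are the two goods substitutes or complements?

0.89; substitutes

%ΔQ_{streaming subscriptions} = (11320 − 14450)/avg = -3130/12885 = -0.242918…
%ΔP_{cable TV packages} = (88.8 − 117)/avg = -28.2/102.9 = -0.274052…
E_cross = (-3130/12885) / (-28.2/102.9) = 0.8863…
E_cross > 0 ⇒ the goods are substitutes.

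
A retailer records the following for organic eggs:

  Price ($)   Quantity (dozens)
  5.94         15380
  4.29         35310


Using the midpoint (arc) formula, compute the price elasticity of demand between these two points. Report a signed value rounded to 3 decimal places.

%ΔQ = (35310 − 15380) / [(15380 + 35310)/2] = 19930/25345 = 0.786348…
%ΔP = (4.29 − 5.94) / [(5.94 + 4.29)/2] = -1.65/5.115 = -0.322580…
Arc Ed = %ΔQ / %ΔP = (19930/25345) / (-1.65/5.115) = -2.43768…

-2.438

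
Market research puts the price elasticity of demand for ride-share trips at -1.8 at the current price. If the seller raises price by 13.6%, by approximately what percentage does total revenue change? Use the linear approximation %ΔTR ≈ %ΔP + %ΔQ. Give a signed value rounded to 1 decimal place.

%ΔQ ≈ Ed × %ΔP = (-1.8) × (+13.6%) = -24.4800%
%ΔTR ≈ %ΔP + %ΔQ = (+13.6%) + (-24.4800%) = -10.8800%

-10.9%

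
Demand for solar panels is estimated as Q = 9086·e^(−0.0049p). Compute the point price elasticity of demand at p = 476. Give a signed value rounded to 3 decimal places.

dQ/dp = −0.0049·Q = -4.32136. At p = 476, Q = 881.91.
Ed = (dQ/dp)·(p/Q) = (-4.32136) × (476/881.91) = -2.3324

-2.332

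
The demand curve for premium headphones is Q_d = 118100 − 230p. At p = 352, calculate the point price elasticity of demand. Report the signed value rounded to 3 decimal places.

-2.180

dQ_d/dp = −230. At p = 352, Q_d = 118100 − 230(352) = 37140.
Ed = (dQ_d/dp)·(p/Q_d) = −230 × (352/37140) = -2.17985…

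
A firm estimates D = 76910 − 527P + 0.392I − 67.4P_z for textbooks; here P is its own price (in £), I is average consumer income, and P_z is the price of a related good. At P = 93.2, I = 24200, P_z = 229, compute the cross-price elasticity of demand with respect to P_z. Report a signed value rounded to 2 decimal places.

At the given values, D = 76910 − 527(93.2) + 0.392(24200) − 67.4(229) = 21845.4.
∂D/∂P_z = -67.4.
E = (-67.4) × (229/21845.4) = -0.7065…

-0.71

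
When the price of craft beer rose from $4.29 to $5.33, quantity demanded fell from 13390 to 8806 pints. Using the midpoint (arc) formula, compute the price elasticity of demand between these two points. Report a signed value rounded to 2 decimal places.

-1.91

%ΔQ = (8806 − 13390) / [(13390 + 8806)/2] = -4584/11098 = -0.413047…
%ΔP = (5.33 − 4.29) / [(4.29 + 5.33)/2] = 1.04/4.81 = 0.216216…
Arc Ed = %ΔQ / %ΔP = (-4584/11098) / (1.04/4.81) = -1.9103…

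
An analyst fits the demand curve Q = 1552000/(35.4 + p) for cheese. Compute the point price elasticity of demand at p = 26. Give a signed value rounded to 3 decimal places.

-0.423

dQ/dp = −1552000/(35.4 + p)² = -411.675. At p = 26, Q = 25276.9.
Ed = (dQ/dp)·(p/Q) = (-411.675) × (26/25276.9) = -0.42345…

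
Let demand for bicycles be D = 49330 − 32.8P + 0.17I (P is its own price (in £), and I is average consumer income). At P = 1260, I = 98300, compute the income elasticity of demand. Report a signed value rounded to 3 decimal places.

0.676

At the given values, D = 49330 − 32.8(1260) + 0.17(98300) = 24713.
∂D/∂I = 0.17.
E = (0.17) × (98300/24713) = 0.67620…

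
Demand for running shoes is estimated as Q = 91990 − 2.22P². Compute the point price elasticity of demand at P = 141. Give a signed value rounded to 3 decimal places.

-1.845

dQ/dP = −2·2.22·P = -626.04. At P = 141, Q = 47854.18.
Ed = (dQ/dP)·(P/Q) = (-626.04) × (141/47854.18) = -1.84459…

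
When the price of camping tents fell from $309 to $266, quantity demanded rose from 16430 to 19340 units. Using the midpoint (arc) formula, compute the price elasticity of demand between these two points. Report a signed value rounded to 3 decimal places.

%ΔQ = (19340 − 16430) / [(16430 + 19340)/2] = 2910/17885 = 0.162706…
%ΔP = (266 − 309) / [(309 + 266)/2] = -43/287.5 = -0.149565…
Arc Ed = %ΔQ / %ΔP = (2910/17885) / (-43/287.5) = -1.08786…

-1.088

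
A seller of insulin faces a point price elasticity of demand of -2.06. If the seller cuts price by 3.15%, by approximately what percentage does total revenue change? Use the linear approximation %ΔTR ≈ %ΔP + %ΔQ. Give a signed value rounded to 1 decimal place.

+3.3%

%ΔQ ≈ Ed × %ΔP = (-2.06) × (-3.15%) = +6.4890%
%ΔTR ≈ %ΔP + %ΔQ = (-3.15%) + (+6.4890%) = +3.3390%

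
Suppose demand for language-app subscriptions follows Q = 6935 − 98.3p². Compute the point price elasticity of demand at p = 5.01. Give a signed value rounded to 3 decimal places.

-1.105

dQ/dp = −2·98.3·p = -984.966. At p = 5.01, Q = 4467.66017.
Ed = (dQ/dp)·(p/Q) = (-984.966) × (5.01/4467.66017) = -1.10453…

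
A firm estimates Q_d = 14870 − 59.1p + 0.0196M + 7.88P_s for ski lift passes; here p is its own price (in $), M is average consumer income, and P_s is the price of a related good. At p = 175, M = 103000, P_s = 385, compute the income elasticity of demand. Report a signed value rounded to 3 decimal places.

0.211

At the given values, Q_d = 14870 − 59.1(175) + 0.0196(103000) + 7.88(385) = 9580.1.
∂Q_d/∂M = 0.0196.
E = (0.0196) × (103000/9580.1) = 0.21072…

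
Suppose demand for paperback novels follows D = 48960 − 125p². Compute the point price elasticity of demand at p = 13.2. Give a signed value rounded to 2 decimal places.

-1.60

dD/dp = −2·125·p = -3300. At p = 13.2, D = 27180.
Ed = (dD/dp)·(p/D) = (-3300) × (13.2/27180) = -1.6026…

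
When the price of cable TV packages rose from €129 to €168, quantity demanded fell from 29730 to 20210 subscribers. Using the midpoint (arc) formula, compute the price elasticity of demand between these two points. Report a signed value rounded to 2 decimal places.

%ΔQ = (20210 − 29730) / [(29730 + 20210)/2] = -9520/24970 = -0.381257…
%ΔP = (168 − 129) / [(129 + 168)/2] = 39/148.5 = 0.262626…
Arc Ed = %ΔQ / %ΔP = (-9520/24970) / (39/148.5) = -1.4517…

-1.45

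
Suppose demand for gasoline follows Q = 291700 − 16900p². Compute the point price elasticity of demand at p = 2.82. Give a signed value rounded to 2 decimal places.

-1.71

dQ/dp = −2·16900·p = -95316. At p = 2.82, Q = 157304.44.
Ed = (dQ/dp)·(p/Q) = (-95316) × (2.82/157304.44) = -1.7087…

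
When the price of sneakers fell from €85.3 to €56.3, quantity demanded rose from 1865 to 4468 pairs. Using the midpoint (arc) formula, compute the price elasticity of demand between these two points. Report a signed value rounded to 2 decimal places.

-2.01

%ΔQ = (4468 − 1865) / [(1865 + 4468)/2] = 2603/3166.5 = 0.822043…
%ΔP = (56.3 − 85.3) / [(85.3 + 56.3)/2] = -29/70.8 = -0.409604…
Arc Ed = %ΔQ / %ΔP = (2603/3166.5) / (-29/70.8) = -2.0069…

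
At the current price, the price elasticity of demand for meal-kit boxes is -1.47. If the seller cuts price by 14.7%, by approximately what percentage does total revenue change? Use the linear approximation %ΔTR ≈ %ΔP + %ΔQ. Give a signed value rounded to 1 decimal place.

%ΔQ ≈ Ed × %ΔP = (-1.47) × (-14.7%) = +21.6090%
%ΔTR ≈ %ΔP + %ΔQ = (-14.7%) + (+21.6090%) = +6.9090%

+6.9%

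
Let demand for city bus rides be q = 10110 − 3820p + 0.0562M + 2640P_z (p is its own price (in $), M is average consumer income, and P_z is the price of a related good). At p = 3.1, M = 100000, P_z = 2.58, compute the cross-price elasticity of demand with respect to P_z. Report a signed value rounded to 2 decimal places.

At the given values, q = 10110 − 3820(3.1) + 0.0562(100000) + 2640(2.58) = 10699.2.
∂q/∂P_z = 2640.
E = (2640) × (2.58/10699.2) = 0.6366…

0.64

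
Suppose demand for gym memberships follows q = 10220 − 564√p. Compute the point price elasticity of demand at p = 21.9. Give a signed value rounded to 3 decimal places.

dq/dp = −564/(2√p) = -60.2597. At p = 21.9, q = 7580.62.
Ed = (dq/dp)·(p/q) = (-60.2597) × (21.9/7580.62) = -0.17408…

-0.174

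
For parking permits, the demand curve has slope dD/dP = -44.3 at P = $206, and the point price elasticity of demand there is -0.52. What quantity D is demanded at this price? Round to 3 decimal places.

17549.615

Ed = (dD/dP)·(P/D) ⇒ D = (dD/dP)·P/Ed = (-44.3)·206/(-0.52) = 17549.61538…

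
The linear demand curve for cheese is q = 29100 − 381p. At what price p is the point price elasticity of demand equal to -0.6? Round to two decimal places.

Ed = −381p/(29100 − 381p). Set this equal to -0.6:
381p = 0.6·(29100 − 381p) ⇒ 381p(1 + 0.6) = 0.6·29100
p = 0.6·29100 / (381·1.6) = 28.6417…

28.64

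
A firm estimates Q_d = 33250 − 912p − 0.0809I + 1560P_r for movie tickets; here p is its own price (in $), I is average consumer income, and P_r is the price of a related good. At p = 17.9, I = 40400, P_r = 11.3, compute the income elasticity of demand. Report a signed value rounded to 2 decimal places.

At the given values, Q_d = 33250 − 912(17.9) − 0.0809(40400) + 1560(11.3) = 31284.84.
∂Q_d/∂I = -0.0809.
E = (-0.0809) × (40400/31284.84) = -0.1044…

-0.10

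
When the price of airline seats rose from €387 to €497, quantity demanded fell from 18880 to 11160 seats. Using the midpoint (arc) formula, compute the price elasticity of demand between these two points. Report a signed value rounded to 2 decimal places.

-2.07

%ΔQ = (11160 − 18880) / [(18880 + 11160)/2] = -7720/15020 = -0.513981…
%ΔP = (497 − 387) / [(387 + 497)/2] = 110/442 = 0.248868…
Arc Ed = %ΔQ / %ΔP = (-7720/15020) / (110/442) = -2.0652…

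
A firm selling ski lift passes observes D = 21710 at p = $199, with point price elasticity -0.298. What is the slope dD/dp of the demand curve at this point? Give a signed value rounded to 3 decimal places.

Ed = (dD/dp)·(p/D) ⇒ dD/dp = Ed·D/p = (-0.298)·21710/199 = -32.51045…

-32.510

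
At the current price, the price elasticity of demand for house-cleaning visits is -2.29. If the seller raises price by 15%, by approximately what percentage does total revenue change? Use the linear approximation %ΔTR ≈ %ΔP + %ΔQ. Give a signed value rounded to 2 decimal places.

-19.35%

%ΔQ ≈ Ed × %ΔP = (-2.29) × (+15%) = -34.3500%
%ΔTR ≈ %ΔP + %ΔQ = (+15%) + (-34.3500%) = -19.3500%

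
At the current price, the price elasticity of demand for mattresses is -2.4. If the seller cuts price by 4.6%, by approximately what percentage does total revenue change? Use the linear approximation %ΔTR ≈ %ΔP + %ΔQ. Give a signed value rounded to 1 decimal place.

%ΔQ ≈ Ed × %ΔP = (-2.4) × (-4.6%) = +11.0400%
%ΔTR ≈ %ΔP + %ΔQ = (-4.6%) + (+11.0400%) = +6.4400%

+6.4%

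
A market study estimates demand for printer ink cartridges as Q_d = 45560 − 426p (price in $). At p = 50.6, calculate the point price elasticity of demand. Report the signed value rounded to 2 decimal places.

dQ_d/dp = −426. At p = 50.6, Q_d = 45560 − 426(50.6) = 24004.4.
Ed = (dQ_d/dp)·(p/Q_d) = −426 × (50.6/24004.4) = -0.8979…

-0.90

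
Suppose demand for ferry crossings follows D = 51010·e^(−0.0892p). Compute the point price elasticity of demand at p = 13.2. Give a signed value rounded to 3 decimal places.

dD/dp = −0.0892·D = -1401.73. At p = 13.2, D = 15714.5.
Ed = (dD/dp)·(p/D) = (-1401.73) × (13.2/15714.5) = -1.17744

-1.177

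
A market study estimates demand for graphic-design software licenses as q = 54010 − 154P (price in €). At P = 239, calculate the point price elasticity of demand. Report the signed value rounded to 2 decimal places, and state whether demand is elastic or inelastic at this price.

-2.14; elastic

dq/dP = −154. At P = 239, q = 54010 − 154(239) = 17204.
Ed = (dq/dP)·(P/q) = −154 × (239/17204) = -2.1393…
|Ed| = 2.14 > 1, so demand is elastic.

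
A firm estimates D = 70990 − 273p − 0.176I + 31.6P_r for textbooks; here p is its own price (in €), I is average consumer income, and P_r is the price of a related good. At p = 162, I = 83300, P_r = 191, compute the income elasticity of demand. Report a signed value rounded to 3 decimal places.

At the given values, D = 70990 − 273(162) − 0.176(83300) + 31.6(191) = 18138.8.
∂D/∂I = -0.176.
E = (-0.176) × (83300/18138.8) = -0.80825…

-0.808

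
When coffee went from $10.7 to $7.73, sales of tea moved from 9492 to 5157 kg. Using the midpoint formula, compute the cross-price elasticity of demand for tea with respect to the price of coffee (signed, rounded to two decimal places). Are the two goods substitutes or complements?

%ΔQ_{tea} = (5157 − 9492)/avg = -4335/7324.5 = -0.591849…
%ΔP_{coffee} = (7.73 − 10.7)/avg = -2.97/9.215 = -0.322300…
E_cross = (-4335/7324.5) / (-2.97/9.215) = 1.8363…
E_cross > 0 ⇒ the goods are substitutes.

1.84; substitutes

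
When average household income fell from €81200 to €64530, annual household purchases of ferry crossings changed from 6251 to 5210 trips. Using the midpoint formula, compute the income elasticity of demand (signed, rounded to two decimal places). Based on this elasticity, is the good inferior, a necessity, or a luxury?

%ΔQ = (5210 − 6251)/[( 6251 + 5210)/2] = -1041/5730.5 = -0.181659…
%ΔIncome = (64530 − 81200)/[( 81200 + 64530)/2] = -16670/72865 = -0.228779…
E_income = (-1041/5730.5) / (-16670/72865) = 0.7940…
0 < E_income < 1 ⇒ normal good, necessity.

0.79; necessity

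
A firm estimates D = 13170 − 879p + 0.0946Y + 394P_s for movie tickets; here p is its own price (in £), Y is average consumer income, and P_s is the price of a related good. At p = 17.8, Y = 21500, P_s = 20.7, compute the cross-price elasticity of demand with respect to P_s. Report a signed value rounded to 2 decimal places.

1.06

At the given values, D = 13170 − 879(17.8) + 0.0946(21500) + 394(20.7) = 7713.5.
∂D/∂P_s = 394.
E = (394) × (20.7/7713.5) = 1.0573…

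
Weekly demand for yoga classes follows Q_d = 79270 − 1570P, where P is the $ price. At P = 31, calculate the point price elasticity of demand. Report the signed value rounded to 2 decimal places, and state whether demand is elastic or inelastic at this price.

dQ_d/dP = −1570. At P = 31, Q_d = 79270 − 1570(31) = 30600.
Ed = (dQ_d/dP)·(P/Q_d) = −1570 × (31/30600) = -1.5905…
|Ed| = 1.59 > 1, so demand is elastic.

-1.59; elastic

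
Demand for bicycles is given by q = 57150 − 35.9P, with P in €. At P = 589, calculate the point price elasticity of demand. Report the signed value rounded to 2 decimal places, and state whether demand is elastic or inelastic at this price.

-0.59; inelastic

dq/dP = −35.9. At P = 589, q = 57150 − 35.9(589) = 36004.9.
Ed = (dq/dP)·(P/q) = −35.9 × (589/36004.9) = -0.5872…
|Ed| = 0.59 < 1, so demand is inelastic.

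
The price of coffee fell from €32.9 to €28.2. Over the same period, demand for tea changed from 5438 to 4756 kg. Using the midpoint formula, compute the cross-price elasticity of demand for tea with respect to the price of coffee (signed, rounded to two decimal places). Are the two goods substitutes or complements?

%ΔQ_{tea} = (4756 − 5438)/avg = -682/5097 = -0.133804…
%ΔP_{coffee} = (28.2 − 32.9)/avg = -4.7/30.55 = -0.153846…
E_cross = (-682/5097) / (-4.7/30.55) = 0.8697…
E_cross > 0 ⇒ the goods are substitutes.

0.87; substitutes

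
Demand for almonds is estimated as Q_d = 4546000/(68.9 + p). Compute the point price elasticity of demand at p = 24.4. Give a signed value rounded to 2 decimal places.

-0.26

dQ_d/dp = −4546000/(68.9 + p)² = -522.235. At p = 24.4, Q_d = 48724.5.
Ed = (dQ_d/dp)·(p/Q_d) = (-522.235) × (24.4/48724.5) = -0.2615…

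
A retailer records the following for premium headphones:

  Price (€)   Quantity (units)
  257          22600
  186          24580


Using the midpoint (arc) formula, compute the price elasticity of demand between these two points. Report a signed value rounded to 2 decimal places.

%ΔQ = (24580 − 22600) / [(22600 + 24580)/2] = 1980/23590 = 0.083933…
%ΔP = (186 − 257) / [(257 + 186)/2] = -71/221.5 = -0.320541…
Arc Ed = %ΔQ / %ΔP = (1980/23590) / (-71/221.5) = -0.2618…

-0.26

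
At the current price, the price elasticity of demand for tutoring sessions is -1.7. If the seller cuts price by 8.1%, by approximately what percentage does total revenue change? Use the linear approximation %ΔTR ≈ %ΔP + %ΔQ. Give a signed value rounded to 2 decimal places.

+5.67%

%ΔQ ≈ Ed × %ΔP = (-1.7) × (-8.1%) = +13.7700%
%ΔTR ≈ %ΔP + %ΔQ = (-8.1%) + (+13.7700%) = +5.6700%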